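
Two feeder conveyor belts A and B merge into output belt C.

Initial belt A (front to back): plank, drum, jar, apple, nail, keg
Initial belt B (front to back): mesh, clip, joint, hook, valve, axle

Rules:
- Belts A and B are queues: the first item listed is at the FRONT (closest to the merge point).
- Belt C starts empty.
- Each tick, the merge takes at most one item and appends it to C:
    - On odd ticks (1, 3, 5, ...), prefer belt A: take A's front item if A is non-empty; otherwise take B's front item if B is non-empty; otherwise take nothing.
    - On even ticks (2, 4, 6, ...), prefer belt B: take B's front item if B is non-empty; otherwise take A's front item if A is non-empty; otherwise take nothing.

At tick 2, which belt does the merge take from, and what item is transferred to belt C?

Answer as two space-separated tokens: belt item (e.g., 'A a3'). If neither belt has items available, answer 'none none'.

Answer: B mesh

Derivation:
Tick 1: prefer A, take plank from A; A=[drum,jar,apple,nail,keg] B=[mesh,clip,joint,hook,valve,axle] C=[plank]
Tick 2: prefer B, take mesh from B; A=[drum,jar,apple,nail,keg] B=[clip,joint,hook,valve,axle] C=[plank,mesh]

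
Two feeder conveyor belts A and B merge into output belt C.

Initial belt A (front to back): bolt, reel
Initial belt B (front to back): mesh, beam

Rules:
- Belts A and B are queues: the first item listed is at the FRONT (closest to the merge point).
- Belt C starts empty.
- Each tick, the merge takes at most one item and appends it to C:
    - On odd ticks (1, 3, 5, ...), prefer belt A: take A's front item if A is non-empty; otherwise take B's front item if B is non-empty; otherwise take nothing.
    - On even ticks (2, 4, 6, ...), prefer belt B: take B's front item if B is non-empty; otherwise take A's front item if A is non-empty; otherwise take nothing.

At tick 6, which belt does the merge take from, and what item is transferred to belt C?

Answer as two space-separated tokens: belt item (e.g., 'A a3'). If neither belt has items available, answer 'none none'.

Answer: none none

Derivation:
Tick 1: prefer A, take bolt from A; A=[reel] B=[mesh,beam] C=[bolt]
Tick 2: prefer B, take mesh from B; A=[reel] B=[beam] C=[bolt,mesh]
Tick 3: prefer A, take reel from A; A=[-] B=[beam] C=[bolt,mesh,reel]
Tick 4: prefer B, take beam from B; A=[-] B=[-] C=[bolt,mesh,reel,beam]
Tick 5: prefer A, both empty, nothing taken; A=[-] B=[-] C=[bolt,mesh,reel,beam]
Tick 6: prefer B, both empty, nothing taken; A=[-] B=[-] C=[bolt,mesh,reel,beam]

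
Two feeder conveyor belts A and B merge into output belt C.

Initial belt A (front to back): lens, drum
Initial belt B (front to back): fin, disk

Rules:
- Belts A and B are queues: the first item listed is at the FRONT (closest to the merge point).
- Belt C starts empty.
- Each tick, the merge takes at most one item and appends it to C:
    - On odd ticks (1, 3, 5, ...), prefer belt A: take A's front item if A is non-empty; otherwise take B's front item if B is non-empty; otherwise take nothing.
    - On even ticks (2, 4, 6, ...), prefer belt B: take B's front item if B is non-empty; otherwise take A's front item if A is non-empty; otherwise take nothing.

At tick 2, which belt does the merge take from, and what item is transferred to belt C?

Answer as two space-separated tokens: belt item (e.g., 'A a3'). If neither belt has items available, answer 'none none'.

Tick 1: prefer A, take lens from A; A=[drum] B=[fin,disk] C=[lens]
Tick 2: prefer B, take fin from B; A=[drum] B=[disk] C=[lens,fin]

Answer: B fin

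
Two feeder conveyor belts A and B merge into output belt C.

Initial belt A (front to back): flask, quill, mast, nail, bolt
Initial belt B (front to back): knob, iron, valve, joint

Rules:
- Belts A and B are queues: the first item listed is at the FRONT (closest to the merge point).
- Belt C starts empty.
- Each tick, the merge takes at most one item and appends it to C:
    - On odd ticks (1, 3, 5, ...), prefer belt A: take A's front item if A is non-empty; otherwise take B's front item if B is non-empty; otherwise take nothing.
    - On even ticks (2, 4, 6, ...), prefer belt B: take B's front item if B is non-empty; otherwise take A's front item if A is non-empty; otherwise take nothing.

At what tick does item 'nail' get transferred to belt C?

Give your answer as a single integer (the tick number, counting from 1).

Tick 1: prefer A, take flask from A; A=[quill,mast,nail,bolt] B=[knob,iron,valve,joint] C=[flask]
Tick 2: prefer B, take knob from B; A=[quill,mast,nail,bolt] B=[iron,valve,joint] C=[flask,knob]
Tick 3: prefer A, take quill from A; A=[mast,nail,bolt] B=[iron,valve,joint] C=[flask,knob,quill]
Tick 4: prefer B, take iron from B; A=[mast,nail,bolt] B=[valve,joint] C=[flask,knob,quill,iron]
Tick 5: prefer A, take mast from A; A=[nail,bolt] B=[valve,joint] C=[flask,knob,quill,iron,mast]
Tick 6: prefer B, take valve from B; A=[nail,bolt] B=[joint] C=[flask,knob,quill,iron,mast,valve]
Tick 7: prefer A, take nail from A; A=[bolt] B=[joint] C=[flask,knob,quill,iron,mast,valve,nail]

Answer: 7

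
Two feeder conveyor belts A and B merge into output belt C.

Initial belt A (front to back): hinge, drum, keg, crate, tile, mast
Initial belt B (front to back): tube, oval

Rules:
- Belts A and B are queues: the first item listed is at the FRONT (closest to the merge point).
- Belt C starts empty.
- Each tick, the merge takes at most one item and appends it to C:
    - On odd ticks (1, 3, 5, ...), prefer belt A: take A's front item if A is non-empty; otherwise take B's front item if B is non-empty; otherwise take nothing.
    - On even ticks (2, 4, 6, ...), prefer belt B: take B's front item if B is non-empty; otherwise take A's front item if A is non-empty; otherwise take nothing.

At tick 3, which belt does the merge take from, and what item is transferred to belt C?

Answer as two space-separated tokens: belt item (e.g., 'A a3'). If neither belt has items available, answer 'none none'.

Tick 1: prefer A, take hinge from A; A=[drum,keg,crate,tile,mast] B=[tube,oval] C=[hinge]
Tick 2: prefer B, take tube from B; A=[drum,keg,crate,tile,mast] B=[oval] C=[hinge,tube]
Tick 3: prefer A, take drum from A; A=[keg,crate,tile,mast] B=[oval] C=[hinge,tube,drum]

Answer: A drum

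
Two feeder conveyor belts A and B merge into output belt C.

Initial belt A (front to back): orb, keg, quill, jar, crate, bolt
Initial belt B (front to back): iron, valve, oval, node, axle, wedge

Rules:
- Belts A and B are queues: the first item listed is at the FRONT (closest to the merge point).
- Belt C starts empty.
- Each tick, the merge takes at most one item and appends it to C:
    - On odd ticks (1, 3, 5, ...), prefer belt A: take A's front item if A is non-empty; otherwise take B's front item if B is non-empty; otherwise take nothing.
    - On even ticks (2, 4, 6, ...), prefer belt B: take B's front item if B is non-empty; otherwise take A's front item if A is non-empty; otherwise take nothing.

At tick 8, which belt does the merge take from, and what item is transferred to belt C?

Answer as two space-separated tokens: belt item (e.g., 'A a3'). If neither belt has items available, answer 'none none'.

Tick 1: prefer A, take orb from A; A=[keg,quill,jar,crate,bolt] B=[iron,valve,oval,node,axle,wedge] C=[orb]
Tick 2: prefer B, take iron from B; A=[keg,quill,jar,crate,bolt] B=[valve,oval,node,axle,wedge] C=[orb,iron]
Tick 3: prefer A, take keg from A; A=[quill,jar,crate,bolt] B=[valve,oval,node,axle,wedge] C=[orb,iron,keg]
Tick 4: prefer B, take valve from B; A=[quill,jar,crate,bolt] B=[oval,node,axle,wedge] C=[orb,iron,keg,valve]
Tick 5: prefer A, take quill from A; A=[jar,crate,bolt] B=[oval,node,axle,wedge] C=[orb,iron,keg,valve,quill]
Tick 6: prefer B, take oval from B; A=[jar,crate,bolt] B=[node,axle,wedge] C=[orb,iron,keg,valve,quill,oval]
Tick 7: prefer A, take jar from A; A=[crate,bolt] B=[node,axle,wedge] C=[orb,iron,keg,valve,quill,oval,jar]
Tick 8: prefer B, take node from B; A=[crate,bolt] B=[axle,wedge] C=[orb,iron,keg,valve,quill,oval,jar,node]

Answer: B node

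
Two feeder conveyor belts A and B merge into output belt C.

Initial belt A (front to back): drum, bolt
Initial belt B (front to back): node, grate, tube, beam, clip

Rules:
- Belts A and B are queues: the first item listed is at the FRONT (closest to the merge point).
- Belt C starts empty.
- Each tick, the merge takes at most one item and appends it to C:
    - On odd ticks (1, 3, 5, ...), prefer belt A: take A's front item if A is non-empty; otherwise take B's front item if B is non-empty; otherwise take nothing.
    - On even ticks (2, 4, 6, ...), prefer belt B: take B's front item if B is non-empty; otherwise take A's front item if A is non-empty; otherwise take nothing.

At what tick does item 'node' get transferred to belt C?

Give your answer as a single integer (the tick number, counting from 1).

Answer: 2

Derivation:
Tick 1: prefer A, take drum from A; A=[bolt] B=[node,grate,tube,beam,clip] C=[drum]
Tick 2: prefer B, take node from B; A=[bolt] B=[grate,tube,beam,clip] C=[drum,node]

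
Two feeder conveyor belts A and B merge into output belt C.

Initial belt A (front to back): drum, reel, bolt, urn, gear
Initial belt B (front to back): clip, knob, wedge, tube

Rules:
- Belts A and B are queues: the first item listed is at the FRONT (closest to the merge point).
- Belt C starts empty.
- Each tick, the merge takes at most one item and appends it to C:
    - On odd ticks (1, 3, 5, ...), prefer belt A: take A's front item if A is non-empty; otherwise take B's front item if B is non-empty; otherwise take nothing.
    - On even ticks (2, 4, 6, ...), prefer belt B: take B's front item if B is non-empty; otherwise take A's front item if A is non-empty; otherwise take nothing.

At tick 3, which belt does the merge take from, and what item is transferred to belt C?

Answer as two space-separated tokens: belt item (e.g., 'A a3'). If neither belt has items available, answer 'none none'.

Tick 1: prefer A, take drum from A; A=[reel,bolt,urn,gear] B=[clip,knob,wedge,tube] C=[drum]
Tick 2: prefer B, take clip from B; A=[reel,bolt,urn,gear] B=[knob,wedge,tube] C=[drum,clip]
Tick 3: prefer A, take reel from A; A=[bolt,urn,gear] B=[knob,wedge,tube] C=[drum,clip,reel]

Answer: A reel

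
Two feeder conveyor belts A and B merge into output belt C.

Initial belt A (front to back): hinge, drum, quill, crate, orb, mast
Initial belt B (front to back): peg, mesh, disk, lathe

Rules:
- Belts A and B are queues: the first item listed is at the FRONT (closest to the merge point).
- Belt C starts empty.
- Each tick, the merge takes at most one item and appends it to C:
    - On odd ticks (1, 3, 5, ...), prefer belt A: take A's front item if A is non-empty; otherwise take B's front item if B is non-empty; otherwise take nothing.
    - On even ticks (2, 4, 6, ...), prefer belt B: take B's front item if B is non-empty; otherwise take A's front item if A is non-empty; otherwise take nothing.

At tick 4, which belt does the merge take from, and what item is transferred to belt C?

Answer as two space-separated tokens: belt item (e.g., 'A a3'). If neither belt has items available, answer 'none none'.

Answer: B mesh

Derivation:
Tick 1: prefer A, take hinge from A; A=[drum,quill,crate,orb,mast] B=[peg,mesh,disk,lathe] C=[hinge]
Tick 2: prefer B, take peg from B; A=[drum,quill,crate,orb,mast] B=[mesh,disk,lathe] C=[hinge,peg]
Tick 3: prefer A, take drum from A; A=[quill,crate,orb,mast] B=[mesh,disk,lathe] C=[hinge,peg,drum]
Tick 4: prefer B, take mesh from B; A=[quill,crate,orb,mast] B=[disk,lathe] C=[hinge,peg,drum,mesh]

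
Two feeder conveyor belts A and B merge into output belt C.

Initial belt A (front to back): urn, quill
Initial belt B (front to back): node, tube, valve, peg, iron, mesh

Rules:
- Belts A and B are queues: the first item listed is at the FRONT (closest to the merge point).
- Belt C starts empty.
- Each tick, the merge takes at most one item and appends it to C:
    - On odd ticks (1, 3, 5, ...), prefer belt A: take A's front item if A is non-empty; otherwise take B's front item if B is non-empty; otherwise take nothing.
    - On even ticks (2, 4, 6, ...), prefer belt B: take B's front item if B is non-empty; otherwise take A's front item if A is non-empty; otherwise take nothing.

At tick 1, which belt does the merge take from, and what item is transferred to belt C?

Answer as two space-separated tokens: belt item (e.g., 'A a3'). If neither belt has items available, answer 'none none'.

Tick 1: prefer A, take urn from A; A=[quill] B=[node,tube,valve,peg,iron,mesh] C=[urn]

Answer: A urn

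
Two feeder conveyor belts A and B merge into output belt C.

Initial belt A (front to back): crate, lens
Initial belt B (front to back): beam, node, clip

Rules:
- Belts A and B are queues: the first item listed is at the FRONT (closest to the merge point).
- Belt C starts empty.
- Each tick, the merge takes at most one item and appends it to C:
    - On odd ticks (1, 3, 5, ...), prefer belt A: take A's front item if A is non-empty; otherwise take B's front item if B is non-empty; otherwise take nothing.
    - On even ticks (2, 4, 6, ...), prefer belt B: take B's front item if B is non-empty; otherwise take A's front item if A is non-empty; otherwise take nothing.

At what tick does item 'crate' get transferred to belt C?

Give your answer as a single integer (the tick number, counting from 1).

Tick 1: prefer A, take crate from A; A=[lens] B=[beam,node,clip] C=[crate]

Answer: 1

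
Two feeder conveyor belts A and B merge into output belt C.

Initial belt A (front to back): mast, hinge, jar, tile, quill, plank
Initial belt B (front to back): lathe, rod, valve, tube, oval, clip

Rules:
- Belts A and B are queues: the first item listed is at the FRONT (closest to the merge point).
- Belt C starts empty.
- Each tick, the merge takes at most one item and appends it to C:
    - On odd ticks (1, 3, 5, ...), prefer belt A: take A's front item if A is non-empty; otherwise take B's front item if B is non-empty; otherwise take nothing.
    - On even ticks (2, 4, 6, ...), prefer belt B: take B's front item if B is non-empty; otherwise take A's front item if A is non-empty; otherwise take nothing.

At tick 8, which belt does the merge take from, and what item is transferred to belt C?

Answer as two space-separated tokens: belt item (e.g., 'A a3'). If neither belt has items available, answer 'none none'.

Answer: B tube

Derivation:
Tick 1: prefer A, take mast from A; A=[hinge,jar,tile,quill,plank] B=[lathe,rod,valve,tube,oval,clip] C=[mast]
Tick 2: prefer B, take lathe from B; A=[hinge,jar,tile,quill,plank] B=[rod,valve,tube,oval,clip] C=[mast,lathe]
Tick 3: prefer A, take hinge from A; A=[jar,tile,quill,plank] B=[rod,valve,tube,oval,clip] C=[mast,lathe,hinge]
Tick 4: prefer B, take rod from B; A=[jar,tile,quill,plank] B=[valve,tube,oval,clip] C=[mast,lathe,hinge,rod]
Tick 5: prefer A, take jar from A; A=[tile,quill,plank] B=[valve,tube,oval,clip] C=[mast,lathe,hinge,rod,jar]
Tick 6: prefer B, take valve from B; A=[tile,quill,plank] B=[tube,oval,clip] C=[mast,lathe,hinge,rod,jar,valve]
Tick 7: prefer A, take tile from A; A=[quill,plank] B=[tube,oval,clip] C=[mast,lathe,hinge,rod,jar,valve,tile]
Tick 8: prefer B, take tube from B; A=[quill,plank] B=[oval,clip] C=[mast,lathe,hinge,rod,jar,valve,tile,tube]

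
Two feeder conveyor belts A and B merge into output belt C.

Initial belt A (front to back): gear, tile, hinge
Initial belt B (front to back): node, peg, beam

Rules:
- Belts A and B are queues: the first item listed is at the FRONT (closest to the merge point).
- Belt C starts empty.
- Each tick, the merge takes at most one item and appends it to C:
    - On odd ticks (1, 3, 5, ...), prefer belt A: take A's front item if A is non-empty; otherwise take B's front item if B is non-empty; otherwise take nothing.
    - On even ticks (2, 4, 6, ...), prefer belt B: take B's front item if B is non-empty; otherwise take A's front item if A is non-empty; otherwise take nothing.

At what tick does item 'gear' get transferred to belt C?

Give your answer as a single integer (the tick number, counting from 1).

Answer: 1

Derivation:
Tick 1: prefer A, take gear from A; A=[tile,hinge] B=[node,peg,beam] C=[gear]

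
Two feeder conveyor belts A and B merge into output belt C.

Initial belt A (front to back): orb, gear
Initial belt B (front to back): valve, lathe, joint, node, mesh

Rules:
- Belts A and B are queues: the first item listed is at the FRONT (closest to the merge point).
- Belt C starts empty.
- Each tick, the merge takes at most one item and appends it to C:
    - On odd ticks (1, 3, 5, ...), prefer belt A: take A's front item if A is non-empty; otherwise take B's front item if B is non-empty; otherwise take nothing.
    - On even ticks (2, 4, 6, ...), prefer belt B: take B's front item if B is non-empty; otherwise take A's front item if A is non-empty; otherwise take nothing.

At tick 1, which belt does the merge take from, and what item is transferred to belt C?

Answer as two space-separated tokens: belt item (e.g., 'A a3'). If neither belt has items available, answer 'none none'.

Answer: A orb

Derivation:
Tick 1: prefer A, take orb from A; A=[gear] B=[valve,lathe,joint,node,mesh] C=[orb]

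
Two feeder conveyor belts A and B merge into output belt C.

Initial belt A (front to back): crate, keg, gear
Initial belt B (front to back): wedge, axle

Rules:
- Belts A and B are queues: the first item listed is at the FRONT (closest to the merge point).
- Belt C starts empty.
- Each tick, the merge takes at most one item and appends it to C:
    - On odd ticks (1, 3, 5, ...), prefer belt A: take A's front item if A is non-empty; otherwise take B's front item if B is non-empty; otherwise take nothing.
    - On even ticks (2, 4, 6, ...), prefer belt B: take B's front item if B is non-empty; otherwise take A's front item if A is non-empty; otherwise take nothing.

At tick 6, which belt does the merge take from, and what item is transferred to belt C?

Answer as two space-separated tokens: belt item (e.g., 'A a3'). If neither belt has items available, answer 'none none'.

Answer: none none

Derivation:
Tick 1: prefer A, take crate from A; A=[keg,gear] B=[wedge,axle] C=[crate]
Tick 2: prefer B, take wedge from B; A=[keg,gear] B=[axle] C=[crate,wedge]
Tick 3: prefer A, take keg from A; A=[gear] B=[axle] C=[crate,wedge,keg]
Tick 4: prefer B, take axle from B; A=[gear] B=[-] C=[crate,wedge,keg,axle]
Tick 5: prefer A, take gear from A; A=[-] B=[-] C=[crate,wedge,keg,axle,gear]
Tick 6: prefer B, both empty, nothing taken; A=[-] B=[-] C=[crate,wedge,keg,axle,gear]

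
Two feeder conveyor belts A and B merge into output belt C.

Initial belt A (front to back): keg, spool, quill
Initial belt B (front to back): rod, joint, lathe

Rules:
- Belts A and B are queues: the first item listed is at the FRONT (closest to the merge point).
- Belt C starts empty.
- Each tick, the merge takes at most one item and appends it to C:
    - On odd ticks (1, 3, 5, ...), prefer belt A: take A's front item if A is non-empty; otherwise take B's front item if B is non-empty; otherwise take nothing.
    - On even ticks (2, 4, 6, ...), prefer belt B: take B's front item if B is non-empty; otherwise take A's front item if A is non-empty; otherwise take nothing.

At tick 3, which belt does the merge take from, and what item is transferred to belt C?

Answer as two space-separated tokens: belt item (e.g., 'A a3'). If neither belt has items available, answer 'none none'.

Answer: A spool

Derivation:
Tick 1: prefer A, take keg from A; A=[spool,quill] B=[rod,joint,lathe] C=[keg]
Tick 2: prefer B, take rod from B; A=[spool,quill] B=[joint,lathe] C=[keg,rod]
Tick 3: prefer A, take spool from A; A=[quill] B=[joint,lathe] C=[keg,rod,spool]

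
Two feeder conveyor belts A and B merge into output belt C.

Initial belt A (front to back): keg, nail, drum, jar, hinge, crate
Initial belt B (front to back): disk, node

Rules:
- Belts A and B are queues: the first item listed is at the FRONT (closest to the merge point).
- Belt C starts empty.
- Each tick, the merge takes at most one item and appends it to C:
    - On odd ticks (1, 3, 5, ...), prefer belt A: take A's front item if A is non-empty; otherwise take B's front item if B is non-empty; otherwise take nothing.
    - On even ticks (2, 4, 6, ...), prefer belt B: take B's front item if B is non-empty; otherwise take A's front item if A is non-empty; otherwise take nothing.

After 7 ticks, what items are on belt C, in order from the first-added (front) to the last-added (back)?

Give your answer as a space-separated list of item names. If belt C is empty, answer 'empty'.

Answer: keg disk nail node drum jar hinge

Derivation:
Tick 1: prefer A, take keg from A; A=[nail,drum,jar,hinge,crate] B=[disk,node] C=[keg]
Tick 2: prefer B, take disk from B; A=[nail,drum,jar,hinge,crate] B=[node] C=[keg,disk]
Tick 3: prefer A, take nail from A; A=[drum,jar,hinge,crate] B=[node] C=[keg,disk,nail]
Tick 4: prefer B, take node from B; A=[drum,jar,hinge,crate] B=[-] C=[keg,disk,nail,node]
Tick 5: prefer A, take drum from A; A=[jar,hinge,crate] B=[-] C=[keg,disk,nail,node,drum]
Tick 6: prefer B, take jar from A; A=[hinge,crate] B=[-] C=[keg,disk,nail,node,drum,jar]
Tick 7: prefer A, take hinge from A; A=[crate] B=[-] C=[keg,disk,nail,node,drum,jar,hinge]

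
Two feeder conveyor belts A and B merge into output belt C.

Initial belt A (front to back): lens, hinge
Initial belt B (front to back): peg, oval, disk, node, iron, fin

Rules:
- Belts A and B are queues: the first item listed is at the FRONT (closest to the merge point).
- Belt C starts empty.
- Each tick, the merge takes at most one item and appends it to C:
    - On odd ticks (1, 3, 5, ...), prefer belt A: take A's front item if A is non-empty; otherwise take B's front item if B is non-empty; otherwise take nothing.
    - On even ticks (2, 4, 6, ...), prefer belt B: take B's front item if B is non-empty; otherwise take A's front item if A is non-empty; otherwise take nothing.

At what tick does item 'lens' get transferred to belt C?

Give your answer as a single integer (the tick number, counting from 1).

Tick 1: prefer A, take lens from A; A=[hinge] B=[peg,oval,disk,node,iron,fin] C=[lens]

Answer: 1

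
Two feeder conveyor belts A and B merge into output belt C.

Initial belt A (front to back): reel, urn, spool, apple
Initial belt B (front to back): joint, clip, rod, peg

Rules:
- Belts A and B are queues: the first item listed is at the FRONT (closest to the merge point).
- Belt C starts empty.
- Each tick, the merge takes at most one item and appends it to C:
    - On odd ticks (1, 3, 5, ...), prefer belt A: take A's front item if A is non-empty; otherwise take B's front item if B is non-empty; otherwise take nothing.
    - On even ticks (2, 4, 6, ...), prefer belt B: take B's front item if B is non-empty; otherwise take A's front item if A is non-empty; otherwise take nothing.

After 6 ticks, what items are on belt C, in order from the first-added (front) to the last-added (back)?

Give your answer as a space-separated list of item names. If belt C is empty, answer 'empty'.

Answer: reel joint urn clip spool rod

Derivation:
Tick 1: prefer A, take reel from A; A=[urn,spool,apple] B=[joint,clip,rod,peg] C=[reel]
Tick 2: prefer B, take joint from B; A=[urn,spool,apple] B=[clip,rod,peg] C=[reel,joint]
Tick 3: prefer A, take urn from A; A=[spool,apple] B=[clip,rod,peg] C=[reel,joint,urn]
Tick 4: prefer B, take clip from B; A=[spool,apple] B=[rod,peg] C=[reel,joint,urn,clip]
Tick 5: prefer A, take spool from A; A=[apple] B=[rod,peg] C=[reel,joint,urn,clip,spool]
Tick 6: prefer B, take rod from B; A=[apple] B=[peg] C=[reel,joint,urn,clip,spool,rod]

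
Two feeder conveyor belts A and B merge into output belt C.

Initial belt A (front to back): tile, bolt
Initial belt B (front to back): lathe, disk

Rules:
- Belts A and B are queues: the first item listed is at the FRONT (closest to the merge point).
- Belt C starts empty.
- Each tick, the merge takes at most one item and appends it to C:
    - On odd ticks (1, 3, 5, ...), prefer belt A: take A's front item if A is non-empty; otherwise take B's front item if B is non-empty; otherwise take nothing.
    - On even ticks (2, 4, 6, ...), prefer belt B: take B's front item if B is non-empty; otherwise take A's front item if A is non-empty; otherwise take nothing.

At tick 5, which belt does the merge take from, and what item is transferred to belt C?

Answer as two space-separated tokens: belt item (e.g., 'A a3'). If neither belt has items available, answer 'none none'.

Answer: none none

Derivation:
Tick 1: prefer A, take tile from A; A=[bolt] B=[lathe,disk] C=[tile]
Tick 2: prefer B, take lathe from B; A=[bolt] B=[disk] C=[tile,lathe]
Tick 3: prefer A, take bolt from A; A=[-] B=[disk] C=[tile,lathe,bolt]
Tick 4: prefer B, take disk from B; A=[-] B=[-] C=[tile,lathe,bolt,disk]
Tick 5: prefer A, both empty, nothing taken; A=[-] B=[-] C=[tile,lathe,bolt,disk]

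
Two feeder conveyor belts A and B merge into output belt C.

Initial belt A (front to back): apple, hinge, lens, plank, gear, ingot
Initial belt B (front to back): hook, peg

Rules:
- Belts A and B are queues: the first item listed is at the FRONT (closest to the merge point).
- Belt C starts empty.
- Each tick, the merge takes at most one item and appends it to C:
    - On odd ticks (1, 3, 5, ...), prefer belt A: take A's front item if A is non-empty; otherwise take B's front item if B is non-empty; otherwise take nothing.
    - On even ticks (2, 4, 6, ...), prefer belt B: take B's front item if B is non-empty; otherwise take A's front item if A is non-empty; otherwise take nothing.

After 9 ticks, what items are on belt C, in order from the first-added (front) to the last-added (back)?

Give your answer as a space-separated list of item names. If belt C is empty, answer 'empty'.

Tick 1: prefer A, take apple from A; A=[hinge,lens,plank,gear,ingot] B=[hook,peg] C=[apple]
Tick 2: prefer B, take hook from B; A=[hinge,lens,plank,gear,ingot] B=[peg] C=[apple,hook]
Tick 3: prefer A, take hinge from A; A=[lens,plank,gear,ingot] B=[peg] C=[apple,hook,hinge]
Tick 4: prefer B, take peg from B; A=[lens,plank,gear,ingot] B=[-] C=[apple,hook,hinge,peg]
Tick 5: prefer A, take lens from A; A=[plank,gear,ingot] B=[-] C=[apple,hook,hinge,peg,lens]
Tick 6: prefer B, take plank from A; A=[gear,ingot] B=[-] C=[apple,hook,hinge,peg,lens,plank]
Tick 7: prefer A, take gear from A; A=[ingot] B=[-] C=[apple,hook,hinge,peg,lens,plank,gear]
Tick 8: prefer B, take ingot from A; A=[-] B=[-] C=[apple,hook,hinge,peg,lens,plank,gear,ingot]
Tick 9: prefer A, both empty, nothing taken; A=[-] B=[-] C=[apple,hook,hinge,peg,lens,plank,gear,ingot]

Answer: apple hook hinge peg lens plank gear ingot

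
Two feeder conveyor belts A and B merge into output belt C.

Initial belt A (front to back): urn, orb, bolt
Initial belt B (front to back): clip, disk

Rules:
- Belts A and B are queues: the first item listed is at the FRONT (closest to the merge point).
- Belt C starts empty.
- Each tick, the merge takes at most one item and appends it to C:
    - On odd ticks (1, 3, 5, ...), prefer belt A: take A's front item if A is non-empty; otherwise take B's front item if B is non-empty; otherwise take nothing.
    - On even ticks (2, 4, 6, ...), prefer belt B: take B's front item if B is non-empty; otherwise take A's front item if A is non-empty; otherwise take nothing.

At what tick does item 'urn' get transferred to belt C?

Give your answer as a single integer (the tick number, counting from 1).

Tick 1: prefer A, take urn from A; A=[orb,bolt] B=[clip,disk] C=[urn]

Answer: 1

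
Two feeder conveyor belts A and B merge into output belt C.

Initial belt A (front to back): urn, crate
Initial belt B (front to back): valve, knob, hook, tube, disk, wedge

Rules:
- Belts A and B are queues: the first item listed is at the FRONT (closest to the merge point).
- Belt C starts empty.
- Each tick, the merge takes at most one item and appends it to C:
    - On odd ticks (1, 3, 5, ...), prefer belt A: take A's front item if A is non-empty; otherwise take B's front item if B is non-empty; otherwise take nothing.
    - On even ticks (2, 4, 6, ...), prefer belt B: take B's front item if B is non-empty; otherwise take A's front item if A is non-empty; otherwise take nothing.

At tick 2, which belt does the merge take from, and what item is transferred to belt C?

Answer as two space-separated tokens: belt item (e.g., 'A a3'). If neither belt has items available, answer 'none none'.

Tick 1: prefer A, take urn from A; A=[crate] B=[valve,knob,hook,tube,disk,wedge] C=[urn]
Tick 2: prefer B, take valve from B; A=[crate] B=[knob,hook,tube,disk,wedge] C=[urn,valve]

Answer: B valve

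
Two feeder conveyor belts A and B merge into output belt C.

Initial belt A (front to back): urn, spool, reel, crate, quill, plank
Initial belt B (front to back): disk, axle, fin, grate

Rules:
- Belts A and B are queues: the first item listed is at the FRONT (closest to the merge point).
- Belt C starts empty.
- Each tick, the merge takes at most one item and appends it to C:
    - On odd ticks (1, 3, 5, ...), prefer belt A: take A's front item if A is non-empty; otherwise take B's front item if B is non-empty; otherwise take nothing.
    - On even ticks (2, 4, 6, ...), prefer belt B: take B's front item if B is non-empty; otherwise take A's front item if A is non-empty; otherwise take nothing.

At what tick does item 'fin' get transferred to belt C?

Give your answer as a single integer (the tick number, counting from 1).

Answer: 6

Derivation:
Tick 1: prefer A, take urn from A; A=[spool,reel,crate,quill,plank] B=[disk,axle,fin,grate] C=[urn]
Tick 2: prefer B, take disk from B; A=[spool,reel,crate,quill,plank] B=[axle,fin,grate] C=[urn,disk]
Tick 3: prefer A, take spool from A; A=[reel,crate,quill,plank] B=[axle,fin,grate] C=[urn,disk,spool]
Tick 4: prefer B, take axle from B; A=[reel,crate,quill,plank] B=[fin,grate] C=[urn,disk,spool,axle]
Tick 5: prefer A, take reel from A; A=[crate,quill,plank] B=[fin,grate] C=[urn,disk,spool,axle,reel]
Tick 6: prefer B, take fin from B; A=[crate,quill,plank] B=[grate] C=[urn,disk,spool,axle,reel,fin]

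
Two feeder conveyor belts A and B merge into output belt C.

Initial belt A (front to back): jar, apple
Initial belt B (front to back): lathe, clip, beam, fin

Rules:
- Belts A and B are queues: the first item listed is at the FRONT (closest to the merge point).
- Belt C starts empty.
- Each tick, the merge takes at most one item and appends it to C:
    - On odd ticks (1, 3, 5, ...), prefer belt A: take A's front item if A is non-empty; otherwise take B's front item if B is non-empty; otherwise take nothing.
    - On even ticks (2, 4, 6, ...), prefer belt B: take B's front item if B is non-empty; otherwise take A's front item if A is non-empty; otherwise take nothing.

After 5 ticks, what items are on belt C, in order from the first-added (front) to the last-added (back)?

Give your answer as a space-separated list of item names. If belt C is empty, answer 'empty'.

Answer: jar lathe apple clip beam

Derivation:
Tick 1: prefer A, take jar from A; A=[apple] B=[lathe,clip,beam,fin] C=[jar]
Tick 2: prefer B, take lathe from B; A=[apple] B=[clip,beam,fin] C=[jar,lathe]
Tick 3: prefer A, take apple from A; A=[-] B=[clip,beam,fin] C=[jar,lathe,apple]
Tick 4: prefer B, take clip from B; A=[-] B=[beam,fin] C=[jar,lathe,apple,clip]
Tick 5: prefer A, take beam from B; A=[-] B=[fin] C=[jar,lathe,apple,clip,beam]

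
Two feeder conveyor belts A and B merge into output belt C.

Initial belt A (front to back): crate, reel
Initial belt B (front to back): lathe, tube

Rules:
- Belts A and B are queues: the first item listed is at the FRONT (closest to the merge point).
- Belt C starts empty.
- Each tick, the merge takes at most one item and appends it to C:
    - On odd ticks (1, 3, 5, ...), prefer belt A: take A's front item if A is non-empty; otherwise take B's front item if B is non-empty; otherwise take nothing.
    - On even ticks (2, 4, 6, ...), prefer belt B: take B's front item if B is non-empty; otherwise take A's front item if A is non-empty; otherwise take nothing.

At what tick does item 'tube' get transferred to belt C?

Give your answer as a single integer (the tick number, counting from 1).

Tick 1: prefer A, take crate from A; A=[reel] B=[lathe,tube] C=[crate]
Tick 2: prefer B, take lathe from B; A=[reel] B=[tube] C=[crate,lathe]
Tick 3: prefer A, take reel from A; A=[-] B=[tube] C=[crate,lathe,reel]
Tick 4: prefer B, take tube from B; A=[-] B=[-] C=[crate,lathe,reel,tube]

Answer: 4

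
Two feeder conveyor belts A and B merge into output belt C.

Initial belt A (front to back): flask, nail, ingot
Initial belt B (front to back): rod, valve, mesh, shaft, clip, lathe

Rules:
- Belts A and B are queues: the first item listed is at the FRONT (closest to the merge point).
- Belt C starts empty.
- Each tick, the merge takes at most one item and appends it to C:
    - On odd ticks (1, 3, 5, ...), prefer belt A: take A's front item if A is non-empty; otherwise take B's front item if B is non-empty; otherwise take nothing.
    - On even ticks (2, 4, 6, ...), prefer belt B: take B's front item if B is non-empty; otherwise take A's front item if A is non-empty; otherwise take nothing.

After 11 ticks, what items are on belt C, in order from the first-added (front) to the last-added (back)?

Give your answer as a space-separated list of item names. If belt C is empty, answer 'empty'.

Answer: flask rod nail valve ingot mesh shaft clip lathe

Derivation:
Tick 1: prefer A, take flask from A; A=[nail,ingot] B=[rod,valve,mesh,shaft,clip,lathe] C=[flask]
Tick 2: prefer B, take rod from B; A=[nail,ingot] B=[valve,mesh,shaft,clip,lathe] C=[flask,rod]
Tick 3: prefer A, take nail from A; A=[ingot] B=[valve,mesh,shaft,clip,lathe] C=[flask,rod,nail]
Tick 4: prefer B, take valve from B; A=[ingot] B=[mesh,shaft,clip,lathe] C=[flask,rod,nail,valve]
Tick 5: prefer A, take ingot from A; A=[-] B=[mesh,shaft,clip,lathe] C=[flask,rod,nail,valve,ingot]
Tick 6: prefer B, take mesh from B; A=[-] B=[shaft,clip,lathe] C=[flask,rod,nail,valve,ingot,mesh]
Tick 7: prefer A, take shaft from B; A=[-] B=[clip,lathe] C=[flask,rod,nail,valve,ingot,mesh,shaft]
Tick 8: prefer B, take clip from B; A=[-] B=[lathe] C=[flask,rod,nail,valve,ingot,mesh,shaft,clip]
Tick 9: prefer A, take lathe from B; A=[-] B=[-] C=[flask,rod,nail,valve,ingot,mesh,shaft,clip,lathe]
Tick 10: prefer B, both empty, nothing taken; A=[-] B=[-] C=[flask,rod,nail,valve,ingot,mesh,shaft,clip,lathe]
Tick 11: prefer A, both empty, nothing taken; A=[-] B=[-] C=[flask,rod,nail,valve,ingot,mesh,shaft,clip,lathe]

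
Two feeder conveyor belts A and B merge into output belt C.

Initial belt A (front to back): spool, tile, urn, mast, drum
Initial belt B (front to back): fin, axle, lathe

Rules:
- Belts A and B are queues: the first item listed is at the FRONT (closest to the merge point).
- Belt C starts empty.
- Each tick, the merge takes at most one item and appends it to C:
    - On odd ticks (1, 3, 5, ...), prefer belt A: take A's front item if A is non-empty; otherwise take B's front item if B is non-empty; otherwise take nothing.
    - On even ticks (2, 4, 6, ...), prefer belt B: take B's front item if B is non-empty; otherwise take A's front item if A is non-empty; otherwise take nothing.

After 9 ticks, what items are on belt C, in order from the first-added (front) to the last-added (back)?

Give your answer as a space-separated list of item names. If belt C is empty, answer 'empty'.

Tick 1: prefer A, take spool from A; A=[tile,urn,mast,drum] B=[fin,axle,lathe] C=[spool]
Tick 2: prefer B, take fin from B; A=[tile,urn,mast,drum] B=[axle,lathe] C=[spool,fin]
Tick 3: prefer A, take tile from A; A=[urn,mast,drum] B=[axle,lathe] C=[spool,fin,tile]
Tick 4: prefer B, take axle from B; A=[urn,mast,drum] B=[lathe] C=[spool,fin,tile,axle]
Tick 5: prefer A, take urn from A; A=[mast,drum] B=[lathe] C=[spool,fin,tile,axle,urn]
Tick 6: prefer B, take lathe from B; A=[mast,drum] B=[-] C=[spool,fin,tile,axle,urn,lathe]
Tick 7: prefer A, take mast from A; A=[drum] B=[-] C=[spool,fin,tile,axle,urn,lathe,mast]
Tick 8: prefer B, take drum from A; A=[-] B=[-] C=[spool,fin,tile,axle,urn,lathe,mast,drum]
Tick 9: prefer A, both empty, nothing taken; A=[-] B=[-] C=[spool,fin,tile,axle,urn,lathe,mast,drum]

Answer: spool fin tile axle urn lathe mast drum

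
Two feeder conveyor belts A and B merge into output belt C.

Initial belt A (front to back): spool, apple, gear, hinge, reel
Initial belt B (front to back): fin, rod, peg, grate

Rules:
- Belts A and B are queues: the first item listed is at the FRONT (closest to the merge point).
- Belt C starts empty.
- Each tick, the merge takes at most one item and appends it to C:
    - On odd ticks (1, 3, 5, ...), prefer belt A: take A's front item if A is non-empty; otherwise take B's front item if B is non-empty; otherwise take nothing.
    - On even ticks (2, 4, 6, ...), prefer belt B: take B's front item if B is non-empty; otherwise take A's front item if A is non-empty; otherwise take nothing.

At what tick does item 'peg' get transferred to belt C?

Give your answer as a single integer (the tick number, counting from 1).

Tick 1: prefer A, take spool from A; A=[apple,gear,hinge,reel] B=[fin,rod,peg,grate] C=[spool]
Tick 2: prefer B, take fin from B; A=[apple,gear,hinge,reel] B=[rod,peg,grate] C=[spool,fin]
Tick 3: prefer A, take apple from A; A=[gear,hinge,reel] B=[rod,peg,grate] C=[spool,fin,apple]
Tick 4: prefer B, take rod from B; A=[gear,hinge,reel] B=[peg,grate] C=[spool,fin,apple,rod]
Tick 5: prefer A, take gear from A; A=[hinge,reel] B=[peg,grate] C=[spool,fin,apple,rod,gear]
Tick 6: prefer B, take peg from B; A=[hinge,reel] B=[grate] C=[spool,fin,apple,rod,gear,peg]

Answer: 6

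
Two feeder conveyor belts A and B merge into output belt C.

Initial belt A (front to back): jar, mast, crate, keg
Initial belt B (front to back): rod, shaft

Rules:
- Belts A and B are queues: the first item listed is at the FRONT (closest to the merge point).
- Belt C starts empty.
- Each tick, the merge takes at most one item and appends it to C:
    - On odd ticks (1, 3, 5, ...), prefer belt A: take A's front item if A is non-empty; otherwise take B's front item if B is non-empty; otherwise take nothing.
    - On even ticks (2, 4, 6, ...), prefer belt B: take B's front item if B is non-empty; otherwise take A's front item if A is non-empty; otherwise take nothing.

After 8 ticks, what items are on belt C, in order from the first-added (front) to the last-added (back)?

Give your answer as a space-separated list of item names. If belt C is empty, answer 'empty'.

Answer: jar rod mast shaft crate keg

Derivation:
Tick 1: prefer A, take jar from A; A=[mast,crate,keg] B=[rod,shaft] C=[jar]
Tick 2: prefer B, take rod from B; A=[mast,crate,keg] B=[shaft] C=[jar,rod]
Tick 3: prefer A, take mast from A; A=[crate,keg] B=[shaft] C=[jar,rod,mast]
Tick 4: prefer B, take shaft from B; A=[crate,keg] B=[-] C=[jar,rod,mast,shaft]
Tick 5: prefer A, take crate from A; A=[keg] B=[-] C=[jar,rod,mast,shaft,crate]
Tick 6: prefer B, take keg from A; A=[-] B=[-] C=[jar,rod,mast,shaft,crate,keg]
Tick 7: prefer A, both empty, nothing taken; A=[-] B=[-] C=[jar,rod,mast,shaft,crate,keg]
Tick 8: prefer B, both empty, nothing taken; A=[-] B=[-] C=[jar,rod,mast,shaft,crate,keg]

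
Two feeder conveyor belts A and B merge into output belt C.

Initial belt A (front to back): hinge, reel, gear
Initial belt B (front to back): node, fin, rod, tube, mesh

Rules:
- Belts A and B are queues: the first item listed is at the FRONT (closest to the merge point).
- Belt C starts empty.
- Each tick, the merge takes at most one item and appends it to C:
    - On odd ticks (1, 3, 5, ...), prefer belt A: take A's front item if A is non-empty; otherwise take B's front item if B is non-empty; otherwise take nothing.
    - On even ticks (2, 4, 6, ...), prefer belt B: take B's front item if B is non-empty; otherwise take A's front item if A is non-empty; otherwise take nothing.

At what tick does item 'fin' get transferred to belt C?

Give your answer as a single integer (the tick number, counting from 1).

Tick 1: prefer A, take hinge from A; A=[reel,gear] B=[node,fin,rod,tube,mesh] C=[hinge]
Tick 2: prefer B, take node from B; A=[reel,gear] B=[fin,rod,tube,mesh] C=[hinge,node]
Tick 3: prefer A, take reel from A; A=[gear] B=[fin,rod,tube,mesh] C=[hinge,node,reel]
Tick 4: prefer B, take fin from B; A=[gear] B=[rod,tube,mesh] C=[hinge,node,reel,fin]

Answer: 4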